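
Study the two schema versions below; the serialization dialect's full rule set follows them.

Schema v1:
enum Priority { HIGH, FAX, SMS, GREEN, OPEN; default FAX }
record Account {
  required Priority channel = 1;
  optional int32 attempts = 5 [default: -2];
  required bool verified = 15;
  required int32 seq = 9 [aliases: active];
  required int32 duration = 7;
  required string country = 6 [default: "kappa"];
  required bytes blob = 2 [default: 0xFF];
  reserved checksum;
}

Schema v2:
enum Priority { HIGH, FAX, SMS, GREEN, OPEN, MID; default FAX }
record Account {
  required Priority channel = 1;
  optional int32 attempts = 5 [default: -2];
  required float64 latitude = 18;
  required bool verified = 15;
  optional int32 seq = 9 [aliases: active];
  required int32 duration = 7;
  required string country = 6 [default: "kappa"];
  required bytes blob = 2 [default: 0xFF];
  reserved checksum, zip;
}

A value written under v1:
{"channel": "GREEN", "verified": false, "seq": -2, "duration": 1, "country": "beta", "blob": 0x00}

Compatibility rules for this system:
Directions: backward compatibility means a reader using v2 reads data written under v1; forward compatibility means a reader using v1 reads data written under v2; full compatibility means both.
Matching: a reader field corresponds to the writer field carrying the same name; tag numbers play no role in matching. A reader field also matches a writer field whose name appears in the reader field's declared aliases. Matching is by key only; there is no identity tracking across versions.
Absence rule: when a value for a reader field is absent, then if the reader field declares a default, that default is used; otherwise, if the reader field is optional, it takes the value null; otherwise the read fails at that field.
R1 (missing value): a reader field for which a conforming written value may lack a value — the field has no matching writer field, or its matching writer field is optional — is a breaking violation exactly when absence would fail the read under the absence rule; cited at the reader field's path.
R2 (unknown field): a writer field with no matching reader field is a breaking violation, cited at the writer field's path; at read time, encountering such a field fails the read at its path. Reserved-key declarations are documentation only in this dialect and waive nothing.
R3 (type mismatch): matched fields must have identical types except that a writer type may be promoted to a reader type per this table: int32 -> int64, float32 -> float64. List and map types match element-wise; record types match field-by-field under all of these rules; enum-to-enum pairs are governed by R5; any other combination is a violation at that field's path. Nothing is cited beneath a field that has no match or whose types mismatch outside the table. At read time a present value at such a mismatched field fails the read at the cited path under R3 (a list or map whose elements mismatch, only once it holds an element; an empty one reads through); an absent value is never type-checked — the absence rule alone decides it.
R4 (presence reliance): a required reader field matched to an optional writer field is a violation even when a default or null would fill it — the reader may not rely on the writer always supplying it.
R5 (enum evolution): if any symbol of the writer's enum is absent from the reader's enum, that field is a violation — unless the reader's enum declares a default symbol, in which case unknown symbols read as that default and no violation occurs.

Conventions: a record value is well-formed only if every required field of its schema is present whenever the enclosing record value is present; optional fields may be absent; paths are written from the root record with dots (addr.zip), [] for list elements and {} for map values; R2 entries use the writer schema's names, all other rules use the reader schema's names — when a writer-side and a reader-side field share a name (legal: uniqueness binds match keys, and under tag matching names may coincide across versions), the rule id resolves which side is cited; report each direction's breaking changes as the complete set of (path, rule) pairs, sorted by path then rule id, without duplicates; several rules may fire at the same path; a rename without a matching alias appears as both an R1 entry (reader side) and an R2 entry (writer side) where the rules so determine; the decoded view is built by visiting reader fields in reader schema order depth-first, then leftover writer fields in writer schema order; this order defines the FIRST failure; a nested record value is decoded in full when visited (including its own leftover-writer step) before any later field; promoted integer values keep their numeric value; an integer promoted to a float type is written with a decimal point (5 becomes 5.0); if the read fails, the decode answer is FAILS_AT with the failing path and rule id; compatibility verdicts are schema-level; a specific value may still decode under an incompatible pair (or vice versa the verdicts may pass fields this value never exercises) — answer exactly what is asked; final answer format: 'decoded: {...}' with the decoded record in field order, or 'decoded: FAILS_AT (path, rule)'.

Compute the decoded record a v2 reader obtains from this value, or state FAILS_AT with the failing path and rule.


in Account below, arrows point writer -> reader
decode (reader v2):
  channel := "GREEN"
  attempts := -2 (absent -> default)
  read fails at latitude under R1 (no fill)
  => FAILS_AT (latitude, R1)
checking off the Account differences that do not matter here:
  field seq in record Account: required changed to optional -> affects the rule determinations only; this particular Account value decodes identically
  enum Priority (field channel in record Account): symbol MID added -> fires no rule on Account under this dialect and leaves the result unchanged

decoded: FAILS_AT (latitude, R1)


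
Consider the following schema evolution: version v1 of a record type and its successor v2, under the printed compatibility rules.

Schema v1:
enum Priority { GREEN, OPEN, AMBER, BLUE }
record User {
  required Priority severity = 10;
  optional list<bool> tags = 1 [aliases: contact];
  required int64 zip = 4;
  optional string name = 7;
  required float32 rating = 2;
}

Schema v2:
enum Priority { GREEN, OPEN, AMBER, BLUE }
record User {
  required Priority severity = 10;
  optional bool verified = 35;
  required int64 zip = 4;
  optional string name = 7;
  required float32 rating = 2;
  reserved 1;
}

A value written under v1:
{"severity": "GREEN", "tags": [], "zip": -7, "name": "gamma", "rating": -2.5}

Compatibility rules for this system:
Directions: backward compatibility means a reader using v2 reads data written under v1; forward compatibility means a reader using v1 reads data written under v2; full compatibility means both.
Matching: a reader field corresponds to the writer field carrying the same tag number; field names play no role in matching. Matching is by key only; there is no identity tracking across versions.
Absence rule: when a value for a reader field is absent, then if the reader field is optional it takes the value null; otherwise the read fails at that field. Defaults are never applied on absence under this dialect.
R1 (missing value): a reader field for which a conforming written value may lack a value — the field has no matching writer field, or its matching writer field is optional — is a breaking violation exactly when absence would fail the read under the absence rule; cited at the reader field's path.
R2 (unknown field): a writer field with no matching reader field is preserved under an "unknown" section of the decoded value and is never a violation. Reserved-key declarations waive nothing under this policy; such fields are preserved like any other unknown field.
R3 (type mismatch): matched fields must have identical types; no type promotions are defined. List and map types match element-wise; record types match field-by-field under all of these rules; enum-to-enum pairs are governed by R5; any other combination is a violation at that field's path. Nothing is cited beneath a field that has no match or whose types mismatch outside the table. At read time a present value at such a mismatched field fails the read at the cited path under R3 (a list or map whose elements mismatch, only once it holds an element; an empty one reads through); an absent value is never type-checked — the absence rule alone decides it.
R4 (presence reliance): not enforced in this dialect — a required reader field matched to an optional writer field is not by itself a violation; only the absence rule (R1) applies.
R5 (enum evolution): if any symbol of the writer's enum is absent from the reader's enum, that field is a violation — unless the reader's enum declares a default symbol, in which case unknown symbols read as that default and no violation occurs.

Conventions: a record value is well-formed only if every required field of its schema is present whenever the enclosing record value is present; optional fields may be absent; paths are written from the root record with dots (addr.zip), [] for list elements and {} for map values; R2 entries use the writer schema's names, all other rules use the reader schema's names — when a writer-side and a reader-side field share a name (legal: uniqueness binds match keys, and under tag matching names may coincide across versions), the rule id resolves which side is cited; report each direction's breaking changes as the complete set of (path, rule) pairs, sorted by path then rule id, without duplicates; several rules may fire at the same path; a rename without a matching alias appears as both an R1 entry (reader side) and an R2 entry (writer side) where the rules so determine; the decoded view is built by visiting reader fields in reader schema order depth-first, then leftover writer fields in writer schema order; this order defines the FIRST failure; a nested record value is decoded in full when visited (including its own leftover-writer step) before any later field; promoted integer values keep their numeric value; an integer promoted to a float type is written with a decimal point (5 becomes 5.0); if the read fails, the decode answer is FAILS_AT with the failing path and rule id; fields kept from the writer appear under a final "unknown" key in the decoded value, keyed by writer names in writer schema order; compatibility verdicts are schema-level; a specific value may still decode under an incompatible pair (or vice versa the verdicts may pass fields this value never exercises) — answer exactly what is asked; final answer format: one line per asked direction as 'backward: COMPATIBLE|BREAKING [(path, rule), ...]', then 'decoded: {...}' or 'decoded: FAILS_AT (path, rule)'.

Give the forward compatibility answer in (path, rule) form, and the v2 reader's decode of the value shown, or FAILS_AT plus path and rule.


the writer's type comes first in each User pair
forward pass over User, reader schema v1, writer schema v2:
  Priority -> Priority, writer required: severity aligns to severity
  tags: no writer match
  int64 -> int64, writer required: zip aligns to zip
  string -> string, writer optional: name aligns to name
  float32 -> float32, writer required: rating aligns to rating
  leftover writer field: verified
  nothing fires on User: forward is COMPATIBLE
decoding the User value with the v2 reader:
  severity := "GREEN"
  verified := null (absent, optional -> null)
  zip := -7
  name := "gamma"
  rating := -2.5
  writer tags: kept under "unknown"
  => decoded: {"severity": "GREEN", "verified": null, "zip": -7, "name": "gamma", "rating": -2.5, "unknown": {"tags": []}}

forward: COMPATIBLE []; decoded: {"severity": "GREEN", "verified": null, "zip": -7, "name": "gamma", "rating": -2.5, "unknown": {"tags": []}}


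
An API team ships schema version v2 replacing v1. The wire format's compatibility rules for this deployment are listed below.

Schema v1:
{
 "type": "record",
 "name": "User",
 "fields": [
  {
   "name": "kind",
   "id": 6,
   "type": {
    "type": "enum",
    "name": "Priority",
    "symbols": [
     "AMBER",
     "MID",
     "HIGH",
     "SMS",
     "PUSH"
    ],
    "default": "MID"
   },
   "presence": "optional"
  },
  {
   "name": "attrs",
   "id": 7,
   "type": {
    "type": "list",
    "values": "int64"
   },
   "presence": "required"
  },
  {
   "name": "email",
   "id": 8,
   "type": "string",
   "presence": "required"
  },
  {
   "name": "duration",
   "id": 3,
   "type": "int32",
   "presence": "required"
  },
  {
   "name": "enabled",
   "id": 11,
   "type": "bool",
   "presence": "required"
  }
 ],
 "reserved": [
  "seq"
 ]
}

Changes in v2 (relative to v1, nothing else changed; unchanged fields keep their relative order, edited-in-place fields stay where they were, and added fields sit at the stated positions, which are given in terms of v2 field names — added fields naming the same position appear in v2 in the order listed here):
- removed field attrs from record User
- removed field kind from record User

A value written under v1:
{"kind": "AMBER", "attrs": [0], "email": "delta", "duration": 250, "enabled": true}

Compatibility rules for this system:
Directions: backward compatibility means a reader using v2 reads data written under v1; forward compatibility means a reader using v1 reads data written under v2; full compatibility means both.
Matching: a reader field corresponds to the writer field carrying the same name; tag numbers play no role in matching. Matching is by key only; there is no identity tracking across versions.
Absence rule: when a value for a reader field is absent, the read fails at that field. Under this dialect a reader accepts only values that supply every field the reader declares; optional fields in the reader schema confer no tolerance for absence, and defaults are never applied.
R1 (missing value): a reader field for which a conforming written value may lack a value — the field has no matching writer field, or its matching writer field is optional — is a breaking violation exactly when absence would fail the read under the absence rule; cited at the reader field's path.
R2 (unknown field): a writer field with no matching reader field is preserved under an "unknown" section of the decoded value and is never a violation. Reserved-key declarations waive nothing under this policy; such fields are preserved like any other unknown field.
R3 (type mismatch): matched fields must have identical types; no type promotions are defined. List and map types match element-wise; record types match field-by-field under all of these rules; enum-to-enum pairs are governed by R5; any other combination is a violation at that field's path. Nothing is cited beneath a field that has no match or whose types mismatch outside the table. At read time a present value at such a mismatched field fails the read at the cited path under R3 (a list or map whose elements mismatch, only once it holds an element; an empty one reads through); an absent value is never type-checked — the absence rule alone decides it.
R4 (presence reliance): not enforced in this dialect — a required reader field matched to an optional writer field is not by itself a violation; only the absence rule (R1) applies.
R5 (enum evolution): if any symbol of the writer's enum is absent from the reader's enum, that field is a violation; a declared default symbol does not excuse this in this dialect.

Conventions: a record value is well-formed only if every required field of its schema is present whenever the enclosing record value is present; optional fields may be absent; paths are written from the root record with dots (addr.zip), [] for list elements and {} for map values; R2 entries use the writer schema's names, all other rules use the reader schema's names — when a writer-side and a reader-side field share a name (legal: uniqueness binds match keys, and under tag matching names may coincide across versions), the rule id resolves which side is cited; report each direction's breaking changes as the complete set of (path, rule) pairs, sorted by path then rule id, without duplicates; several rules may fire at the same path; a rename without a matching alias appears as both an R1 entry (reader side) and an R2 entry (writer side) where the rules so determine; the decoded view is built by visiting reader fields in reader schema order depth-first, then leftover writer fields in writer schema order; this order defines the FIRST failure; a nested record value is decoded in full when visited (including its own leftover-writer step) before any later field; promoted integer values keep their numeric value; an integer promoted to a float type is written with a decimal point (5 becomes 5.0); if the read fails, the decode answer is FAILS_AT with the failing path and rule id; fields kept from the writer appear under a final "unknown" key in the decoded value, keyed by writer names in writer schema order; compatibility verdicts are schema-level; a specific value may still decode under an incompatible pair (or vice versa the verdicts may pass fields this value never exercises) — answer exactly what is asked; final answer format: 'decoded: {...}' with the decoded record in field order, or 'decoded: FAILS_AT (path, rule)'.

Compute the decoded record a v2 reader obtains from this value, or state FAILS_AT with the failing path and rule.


in User below, arrows point writer -> reader
migrating the User value to v2:
  email := "delta"
  duration := 250
  enabled := true
  writer kind: kept under "unknown"
  writer attrs: kept under "unknown"
  => decoded: {"email": "delta", "duration": 250, "enabled": true, "unknown": {"kind": "AMBER", "attrs": [0]}}

decoded: {"email": "delta", "duration": 250, "enabled": true, "unknown": {"kind": "AMBER", "attrs": [0]}}


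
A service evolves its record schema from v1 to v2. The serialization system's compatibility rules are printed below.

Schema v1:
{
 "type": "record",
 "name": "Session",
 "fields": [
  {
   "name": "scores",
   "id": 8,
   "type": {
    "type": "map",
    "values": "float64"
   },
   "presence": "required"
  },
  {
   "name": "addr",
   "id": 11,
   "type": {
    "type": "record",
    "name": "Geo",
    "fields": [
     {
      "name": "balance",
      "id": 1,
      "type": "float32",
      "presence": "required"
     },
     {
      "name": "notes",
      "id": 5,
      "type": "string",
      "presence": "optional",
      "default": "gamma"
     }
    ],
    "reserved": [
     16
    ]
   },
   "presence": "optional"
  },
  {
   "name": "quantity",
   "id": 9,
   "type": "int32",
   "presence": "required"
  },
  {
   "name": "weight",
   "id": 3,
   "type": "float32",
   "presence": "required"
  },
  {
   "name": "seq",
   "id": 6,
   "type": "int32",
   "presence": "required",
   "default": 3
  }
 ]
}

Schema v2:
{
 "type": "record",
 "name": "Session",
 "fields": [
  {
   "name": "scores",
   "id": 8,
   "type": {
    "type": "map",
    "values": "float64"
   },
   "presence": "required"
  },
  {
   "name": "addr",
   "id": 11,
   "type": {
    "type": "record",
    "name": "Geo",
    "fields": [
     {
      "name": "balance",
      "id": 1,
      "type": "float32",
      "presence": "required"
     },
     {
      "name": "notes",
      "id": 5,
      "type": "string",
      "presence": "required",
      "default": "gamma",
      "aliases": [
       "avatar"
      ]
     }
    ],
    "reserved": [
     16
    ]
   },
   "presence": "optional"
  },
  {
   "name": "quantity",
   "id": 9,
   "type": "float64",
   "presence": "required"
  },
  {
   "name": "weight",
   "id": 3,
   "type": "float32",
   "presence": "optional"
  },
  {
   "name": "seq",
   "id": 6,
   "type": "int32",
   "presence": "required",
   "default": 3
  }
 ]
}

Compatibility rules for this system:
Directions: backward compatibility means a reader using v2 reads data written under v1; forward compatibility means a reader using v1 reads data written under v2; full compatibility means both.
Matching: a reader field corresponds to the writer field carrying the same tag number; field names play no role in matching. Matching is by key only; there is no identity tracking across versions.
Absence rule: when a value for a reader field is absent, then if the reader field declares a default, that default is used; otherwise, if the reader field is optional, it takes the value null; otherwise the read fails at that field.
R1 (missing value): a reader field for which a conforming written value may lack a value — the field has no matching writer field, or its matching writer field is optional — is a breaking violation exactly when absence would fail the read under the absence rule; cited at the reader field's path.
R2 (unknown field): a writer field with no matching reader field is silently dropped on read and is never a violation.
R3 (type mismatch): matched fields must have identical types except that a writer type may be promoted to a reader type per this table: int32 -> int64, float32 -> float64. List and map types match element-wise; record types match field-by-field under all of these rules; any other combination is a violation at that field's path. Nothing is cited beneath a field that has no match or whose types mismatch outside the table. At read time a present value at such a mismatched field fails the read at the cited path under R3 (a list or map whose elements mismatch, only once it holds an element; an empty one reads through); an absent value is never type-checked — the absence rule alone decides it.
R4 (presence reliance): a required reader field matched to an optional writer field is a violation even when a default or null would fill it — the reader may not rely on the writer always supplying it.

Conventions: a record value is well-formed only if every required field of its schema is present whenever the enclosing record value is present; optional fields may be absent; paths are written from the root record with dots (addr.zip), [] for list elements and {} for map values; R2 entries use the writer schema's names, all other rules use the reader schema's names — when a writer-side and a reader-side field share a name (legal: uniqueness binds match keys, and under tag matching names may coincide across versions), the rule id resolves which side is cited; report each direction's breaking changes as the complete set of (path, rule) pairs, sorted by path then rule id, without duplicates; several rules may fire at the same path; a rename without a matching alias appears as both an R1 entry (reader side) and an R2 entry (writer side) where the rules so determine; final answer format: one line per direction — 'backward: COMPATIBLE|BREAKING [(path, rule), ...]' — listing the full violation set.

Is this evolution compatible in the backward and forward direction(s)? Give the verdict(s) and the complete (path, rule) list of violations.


backward: BREAKING [(addr.notes, R4), (quantity, R3)]; forward: BREAKING [(quantity, R3), (weight, R1), (weight, R4)]

each type pair in Session: writer, then reader
checking backward for Session: reader v2 against writer v1:
  writer required, map<string, float64> -> map<string, float64>: reader scores maps from writer scores
  writer optional, Geo -> Geo: reader addr maps from writer addr
  writer required, int32 -> float64: reader quantity maps from writer quantity
  writer required, float32 -> float32: reader weight maps from writer weight
  writer required, int32 -> int32: reader seq maps from writer seq
  writer required, float32 -> float32: reader addr.balance maps from writer addr.balance
  writer optional, string -> string: reader addr.notes maps from writer addr.notes
  violation R4 at addr.notes
  violation R3 at quantity
  backward on Session therefore BREAKING (2)
checking forward for Session: reader v1 against writer v2:
  writer required, map<string, float64> -> map<string, float64>: reader scores maps from writer scores
  writer optional, Geo -> Geo: reader addr maps from writer addr
  writer required, float64 -> int32: reader quantity maps from writer quantity
  writer optional, float32 -> float32: reader weight maps from writer weight
  writer required, int32 -> int32: reader seq maps from writer seq
  writer required, float32 -> float32: reader addr.balance maps from writer addr.balance
  writer required, string -> string: reader addr.notes maps from writer addr.notes
  violation R3 at quantity
  violation R1 at weight
  violation R4 at weight
  forward on Session therefore BREAKING (3)


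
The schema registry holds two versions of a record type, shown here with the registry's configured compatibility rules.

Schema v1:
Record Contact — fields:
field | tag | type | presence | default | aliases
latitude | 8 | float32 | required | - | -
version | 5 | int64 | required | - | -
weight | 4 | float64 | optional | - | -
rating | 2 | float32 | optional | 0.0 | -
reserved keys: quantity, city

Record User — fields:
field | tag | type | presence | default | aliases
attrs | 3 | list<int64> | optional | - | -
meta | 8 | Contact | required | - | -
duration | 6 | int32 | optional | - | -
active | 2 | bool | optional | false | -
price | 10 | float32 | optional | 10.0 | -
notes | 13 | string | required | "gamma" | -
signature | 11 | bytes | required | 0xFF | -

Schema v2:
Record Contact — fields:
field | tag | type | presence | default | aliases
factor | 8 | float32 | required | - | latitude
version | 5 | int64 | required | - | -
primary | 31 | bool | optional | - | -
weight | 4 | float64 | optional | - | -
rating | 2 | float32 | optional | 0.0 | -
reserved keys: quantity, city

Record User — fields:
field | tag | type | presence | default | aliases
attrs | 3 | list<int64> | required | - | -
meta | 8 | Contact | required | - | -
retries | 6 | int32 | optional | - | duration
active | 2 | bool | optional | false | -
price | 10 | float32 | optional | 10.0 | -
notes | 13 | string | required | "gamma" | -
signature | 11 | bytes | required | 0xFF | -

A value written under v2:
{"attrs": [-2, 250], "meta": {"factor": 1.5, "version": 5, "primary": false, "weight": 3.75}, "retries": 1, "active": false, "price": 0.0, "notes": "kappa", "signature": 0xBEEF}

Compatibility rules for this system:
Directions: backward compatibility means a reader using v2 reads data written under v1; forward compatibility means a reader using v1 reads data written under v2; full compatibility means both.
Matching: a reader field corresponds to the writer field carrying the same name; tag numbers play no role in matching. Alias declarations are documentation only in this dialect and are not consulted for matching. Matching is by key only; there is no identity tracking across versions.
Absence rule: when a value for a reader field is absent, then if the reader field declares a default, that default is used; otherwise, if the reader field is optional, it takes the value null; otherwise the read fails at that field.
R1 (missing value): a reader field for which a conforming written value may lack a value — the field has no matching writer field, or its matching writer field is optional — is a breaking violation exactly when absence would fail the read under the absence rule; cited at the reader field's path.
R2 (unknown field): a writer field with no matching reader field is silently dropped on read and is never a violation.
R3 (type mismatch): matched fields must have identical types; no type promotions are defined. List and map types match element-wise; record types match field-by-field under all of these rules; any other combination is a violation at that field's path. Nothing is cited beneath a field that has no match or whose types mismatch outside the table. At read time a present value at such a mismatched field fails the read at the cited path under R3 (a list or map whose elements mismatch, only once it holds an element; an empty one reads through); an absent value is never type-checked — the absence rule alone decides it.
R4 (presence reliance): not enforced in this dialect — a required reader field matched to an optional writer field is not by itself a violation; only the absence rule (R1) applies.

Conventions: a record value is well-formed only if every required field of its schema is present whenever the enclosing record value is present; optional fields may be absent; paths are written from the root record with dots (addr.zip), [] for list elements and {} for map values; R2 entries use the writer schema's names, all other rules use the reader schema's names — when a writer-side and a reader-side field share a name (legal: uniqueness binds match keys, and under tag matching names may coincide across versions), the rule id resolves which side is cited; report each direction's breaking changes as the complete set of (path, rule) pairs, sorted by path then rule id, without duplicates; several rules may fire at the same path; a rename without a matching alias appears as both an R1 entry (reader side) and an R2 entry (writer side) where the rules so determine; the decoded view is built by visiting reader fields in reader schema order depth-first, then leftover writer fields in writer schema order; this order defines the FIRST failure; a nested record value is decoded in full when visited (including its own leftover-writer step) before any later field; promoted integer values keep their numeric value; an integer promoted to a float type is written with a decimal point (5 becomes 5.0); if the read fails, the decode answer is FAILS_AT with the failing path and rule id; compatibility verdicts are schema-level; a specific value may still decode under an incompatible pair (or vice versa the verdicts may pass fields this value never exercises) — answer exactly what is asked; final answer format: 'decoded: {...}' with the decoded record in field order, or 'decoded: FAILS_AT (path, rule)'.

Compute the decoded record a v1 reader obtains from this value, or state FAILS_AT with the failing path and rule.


decoded: FAILS_AT (meta.latitude, R1)

arrows below run writer -> reader for User
decode walk for User under reader schema v1:
  attrs := [-2, 250]
  read fails at meta.latitude under R1 (no fill)
  => FAILS_AT (meta.latitude, R1)
remaining User differences; none change what is asked:
  added field primary to record Contact: optional bool, tag 31 (in v2 it sits immediately before weight) -> no rule fires on it and the decoded User view is identical with or without it
  renamed field duration to retries in record User (alias duration declared on the renamed field) -> no rule fires on it and the decoded User view is identical with or without it
  field attrs in record User: optional changed to required -> changes User's schema-level verdicts only — the decode of this value is the same


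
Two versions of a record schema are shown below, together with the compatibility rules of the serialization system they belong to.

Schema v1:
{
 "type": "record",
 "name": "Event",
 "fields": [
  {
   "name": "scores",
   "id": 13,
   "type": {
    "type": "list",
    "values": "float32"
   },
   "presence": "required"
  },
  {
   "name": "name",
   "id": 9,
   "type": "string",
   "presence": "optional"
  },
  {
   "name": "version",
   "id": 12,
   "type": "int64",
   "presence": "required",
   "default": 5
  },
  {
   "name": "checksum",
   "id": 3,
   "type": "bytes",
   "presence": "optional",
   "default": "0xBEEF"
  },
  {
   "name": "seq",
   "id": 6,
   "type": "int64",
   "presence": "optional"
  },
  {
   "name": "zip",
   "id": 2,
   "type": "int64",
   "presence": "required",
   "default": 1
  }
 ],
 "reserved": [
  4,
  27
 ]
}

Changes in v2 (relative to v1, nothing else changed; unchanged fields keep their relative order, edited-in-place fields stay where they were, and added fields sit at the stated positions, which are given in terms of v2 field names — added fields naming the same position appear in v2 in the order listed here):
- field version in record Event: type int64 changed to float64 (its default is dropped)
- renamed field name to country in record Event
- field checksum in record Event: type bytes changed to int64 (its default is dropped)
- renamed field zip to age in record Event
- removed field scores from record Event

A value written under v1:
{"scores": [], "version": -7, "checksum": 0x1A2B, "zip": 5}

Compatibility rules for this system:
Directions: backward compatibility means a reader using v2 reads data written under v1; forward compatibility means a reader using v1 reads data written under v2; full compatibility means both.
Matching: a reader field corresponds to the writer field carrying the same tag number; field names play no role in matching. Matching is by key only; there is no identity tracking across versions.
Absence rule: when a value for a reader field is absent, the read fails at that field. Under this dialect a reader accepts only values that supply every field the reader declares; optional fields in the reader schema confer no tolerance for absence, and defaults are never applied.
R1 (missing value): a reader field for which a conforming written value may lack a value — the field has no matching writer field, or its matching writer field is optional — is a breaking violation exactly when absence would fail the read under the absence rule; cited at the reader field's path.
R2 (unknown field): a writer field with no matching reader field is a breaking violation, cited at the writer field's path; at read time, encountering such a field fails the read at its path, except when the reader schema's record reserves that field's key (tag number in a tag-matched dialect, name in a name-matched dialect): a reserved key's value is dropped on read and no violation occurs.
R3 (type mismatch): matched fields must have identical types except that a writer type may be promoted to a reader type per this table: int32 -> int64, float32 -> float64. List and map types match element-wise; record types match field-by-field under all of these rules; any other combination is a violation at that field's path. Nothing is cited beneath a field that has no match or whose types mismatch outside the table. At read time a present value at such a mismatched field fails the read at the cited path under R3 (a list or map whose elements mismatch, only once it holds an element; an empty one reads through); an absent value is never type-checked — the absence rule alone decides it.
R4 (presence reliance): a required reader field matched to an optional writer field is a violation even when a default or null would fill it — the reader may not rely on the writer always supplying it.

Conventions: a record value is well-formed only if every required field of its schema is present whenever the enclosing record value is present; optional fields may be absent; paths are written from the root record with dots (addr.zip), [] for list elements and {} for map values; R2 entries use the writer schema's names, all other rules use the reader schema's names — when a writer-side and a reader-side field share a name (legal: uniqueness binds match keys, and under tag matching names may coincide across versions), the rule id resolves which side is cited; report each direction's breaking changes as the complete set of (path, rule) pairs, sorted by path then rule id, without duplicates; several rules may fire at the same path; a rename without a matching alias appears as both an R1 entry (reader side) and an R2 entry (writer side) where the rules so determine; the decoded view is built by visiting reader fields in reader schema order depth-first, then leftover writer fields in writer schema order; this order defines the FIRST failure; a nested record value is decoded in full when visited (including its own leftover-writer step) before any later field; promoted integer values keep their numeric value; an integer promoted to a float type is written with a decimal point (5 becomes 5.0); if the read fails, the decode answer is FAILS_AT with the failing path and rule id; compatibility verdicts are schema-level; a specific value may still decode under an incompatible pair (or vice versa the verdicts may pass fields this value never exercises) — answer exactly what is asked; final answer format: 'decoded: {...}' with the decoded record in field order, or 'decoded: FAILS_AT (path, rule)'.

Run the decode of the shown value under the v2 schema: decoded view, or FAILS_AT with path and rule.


decoded: FAILS_AT (country, R1)

each type pair in Event: writer, then reader
decode walk for Event under reader schema v2:
  read fails at country under R1 (no fill)
  => FAILS_AT (country, R1)
diffs on Event not affecting the asked answer:
  field version in record Event: type int64 changed to float64 (its default is dropped) -> schema-level compatibility only; this Event value's decode is unchanged
  field checksum in record Event: type bytes changed to int64 (its default is dropped) -> schema-level compatibility only; this Event value's decode is unchanged
  renamed field zip to age in record Event -> no rule fires on it and the decoded Event view is identical with or without it
  removed field scores from record Event -> schema-level compatibility only; this Event value's decode is unchanged


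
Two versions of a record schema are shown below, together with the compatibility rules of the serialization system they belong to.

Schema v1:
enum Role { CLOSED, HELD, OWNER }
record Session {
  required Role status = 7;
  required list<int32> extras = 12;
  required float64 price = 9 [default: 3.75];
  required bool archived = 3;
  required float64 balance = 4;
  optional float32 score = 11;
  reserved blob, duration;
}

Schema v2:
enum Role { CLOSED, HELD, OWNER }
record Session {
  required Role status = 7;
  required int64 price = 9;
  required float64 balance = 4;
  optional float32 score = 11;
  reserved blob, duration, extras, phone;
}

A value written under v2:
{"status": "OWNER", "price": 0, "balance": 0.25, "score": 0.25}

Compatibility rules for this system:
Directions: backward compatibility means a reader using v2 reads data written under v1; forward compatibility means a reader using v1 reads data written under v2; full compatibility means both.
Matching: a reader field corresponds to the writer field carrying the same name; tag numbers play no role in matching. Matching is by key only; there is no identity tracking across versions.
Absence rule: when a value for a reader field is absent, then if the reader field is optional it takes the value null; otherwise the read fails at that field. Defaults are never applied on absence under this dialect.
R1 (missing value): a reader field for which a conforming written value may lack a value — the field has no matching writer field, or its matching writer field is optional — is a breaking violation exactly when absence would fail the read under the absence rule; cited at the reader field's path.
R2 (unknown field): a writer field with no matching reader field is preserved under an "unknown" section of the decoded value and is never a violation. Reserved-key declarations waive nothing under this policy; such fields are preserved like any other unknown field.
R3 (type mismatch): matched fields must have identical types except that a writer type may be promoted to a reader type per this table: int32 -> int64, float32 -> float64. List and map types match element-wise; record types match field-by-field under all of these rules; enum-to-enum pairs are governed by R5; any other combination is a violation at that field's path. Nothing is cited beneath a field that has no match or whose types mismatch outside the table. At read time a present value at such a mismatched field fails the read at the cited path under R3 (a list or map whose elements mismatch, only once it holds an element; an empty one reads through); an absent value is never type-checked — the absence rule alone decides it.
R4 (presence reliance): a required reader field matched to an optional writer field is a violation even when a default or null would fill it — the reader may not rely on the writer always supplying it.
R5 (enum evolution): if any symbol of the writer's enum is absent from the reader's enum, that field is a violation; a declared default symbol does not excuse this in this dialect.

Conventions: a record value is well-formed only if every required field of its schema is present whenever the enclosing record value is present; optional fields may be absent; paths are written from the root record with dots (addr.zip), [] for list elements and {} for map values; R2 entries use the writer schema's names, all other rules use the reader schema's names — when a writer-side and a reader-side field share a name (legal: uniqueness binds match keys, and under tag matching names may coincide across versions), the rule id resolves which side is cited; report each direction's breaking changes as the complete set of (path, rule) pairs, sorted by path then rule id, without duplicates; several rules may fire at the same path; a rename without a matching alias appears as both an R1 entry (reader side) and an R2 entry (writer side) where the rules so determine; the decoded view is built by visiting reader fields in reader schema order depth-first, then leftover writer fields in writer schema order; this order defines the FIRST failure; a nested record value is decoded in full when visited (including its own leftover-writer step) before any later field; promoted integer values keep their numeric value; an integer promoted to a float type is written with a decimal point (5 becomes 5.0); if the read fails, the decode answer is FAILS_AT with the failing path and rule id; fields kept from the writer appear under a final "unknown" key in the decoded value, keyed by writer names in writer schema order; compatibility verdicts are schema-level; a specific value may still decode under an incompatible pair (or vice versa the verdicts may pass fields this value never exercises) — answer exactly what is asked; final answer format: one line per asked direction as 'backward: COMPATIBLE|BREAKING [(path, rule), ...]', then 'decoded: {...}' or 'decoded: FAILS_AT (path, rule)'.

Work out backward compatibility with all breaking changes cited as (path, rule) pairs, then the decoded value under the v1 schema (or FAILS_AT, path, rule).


backward: BREAKING [(price, R3)]; decoded: FAILS_AT (extras, R1)

the writer's type comes first in each Session pair
backward for Session (reader v2, writer v1):
  Role -> Role, writer required: status aligns to status
  float64 -> int64, writer required: price aligns to price
  float64 -> float64, writer required: balance aligns to balance
  float32 -> float32, writer optional: score aligns to score
  leftover writer field: extras
  leftover writer field: archived
  R3 fires at price
  backward on Session therefore BREAKING (1)
migrating the Session value to v1:
  status := "OWNER"
  read fails at extras under R1 (no fill)
  => FAILS_AT (extras, R1)
diffs on Session not affecting the asked answer:
  removed field archived from record Session -> affects forward compatibility only, which is not asked
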